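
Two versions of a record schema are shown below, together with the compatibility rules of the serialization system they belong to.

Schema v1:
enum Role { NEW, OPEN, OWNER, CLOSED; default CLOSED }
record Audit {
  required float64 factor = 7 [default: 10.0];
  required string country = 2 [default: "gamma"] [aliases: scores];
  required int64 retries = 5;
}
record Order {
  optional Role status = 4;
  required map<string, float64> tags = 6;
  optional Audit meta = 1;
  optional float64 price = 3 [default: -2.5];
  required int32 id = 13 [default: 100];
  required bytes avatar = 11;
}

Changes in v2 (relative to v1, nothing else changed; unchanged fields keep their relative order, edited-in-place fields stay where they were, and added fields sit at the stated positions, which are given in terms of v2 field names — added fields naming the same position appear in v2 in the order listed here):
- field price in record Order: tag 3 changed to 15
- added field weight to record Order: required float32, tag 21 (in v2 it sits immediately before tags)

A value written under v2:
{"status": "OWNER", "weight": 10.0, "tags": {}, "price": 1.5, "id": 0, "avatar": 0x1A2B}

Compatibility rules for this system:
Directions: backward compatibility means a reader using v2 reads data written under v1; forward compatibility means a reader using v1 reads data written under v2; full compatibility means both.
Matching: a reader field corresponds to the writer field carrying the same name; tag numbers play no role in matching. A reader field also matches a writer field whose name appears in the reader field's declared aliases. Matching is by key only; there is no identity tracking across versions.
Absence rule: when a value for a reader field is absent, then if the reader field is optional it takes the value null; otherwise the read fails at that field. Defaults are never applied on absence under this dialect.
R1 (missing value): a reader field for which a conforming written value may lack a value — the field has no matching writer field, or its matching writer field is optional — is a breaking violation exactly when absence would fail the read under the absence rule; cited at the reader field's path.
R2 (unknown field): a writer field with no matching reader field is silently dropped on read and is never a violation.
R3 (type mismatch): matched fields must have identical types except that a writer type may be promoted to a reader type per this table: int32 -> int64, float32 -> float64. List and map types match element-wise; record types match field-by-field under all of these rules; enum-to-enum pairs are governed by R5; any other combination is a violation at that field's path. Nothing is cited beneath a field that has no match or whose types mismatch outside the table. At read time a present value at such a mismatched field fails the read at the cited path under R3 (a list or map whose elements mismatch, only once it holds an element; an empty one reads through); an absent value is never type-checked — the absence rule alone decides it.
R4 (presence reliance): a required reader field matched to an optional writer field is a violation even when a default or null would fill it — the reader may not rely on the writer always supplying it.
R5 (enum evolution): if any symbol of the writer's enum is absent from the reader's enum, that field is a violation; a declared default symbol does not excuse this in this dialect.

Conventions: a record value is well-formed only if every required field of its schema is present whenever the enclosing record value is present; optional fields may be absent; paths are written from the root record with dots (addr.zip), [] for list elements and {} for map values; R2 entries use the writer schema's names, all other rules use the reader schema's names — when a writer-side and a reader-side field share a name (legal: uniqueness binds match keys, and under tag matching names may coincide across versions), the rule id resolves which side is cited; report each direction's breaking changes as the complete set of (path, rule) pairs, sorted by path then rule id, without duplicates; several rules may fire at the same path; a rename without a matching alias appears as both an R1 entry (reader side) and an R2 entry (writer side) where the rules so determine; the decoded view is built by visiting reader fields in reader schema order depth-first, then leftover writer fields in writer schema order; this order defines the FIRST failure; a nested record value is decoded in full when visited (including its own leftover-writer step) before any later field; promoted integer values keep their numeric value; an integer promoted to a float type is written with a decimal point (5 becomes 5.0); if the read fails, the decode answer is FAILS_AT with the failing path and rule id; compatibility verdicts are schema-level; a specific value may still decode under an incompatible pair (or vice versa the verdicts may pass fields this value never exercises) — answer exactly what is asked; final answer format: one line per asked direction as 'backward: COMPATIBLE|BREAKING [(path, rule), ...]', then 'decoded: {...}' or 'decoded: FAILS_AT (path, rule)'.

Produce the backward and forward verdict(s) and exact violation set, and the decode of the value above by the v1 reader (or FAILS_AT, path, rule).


in Order below, arrows point writer -> reader
backward on Order — v2 reading data written by v1:
  status: Role -> Role, writer optional; from status
  no writer field matches reader weight
  tags: map<string, float64> -> map<string, float64>, writer required; from tags
  meta: Audit -> Audit, writer optional; from meta
  price: float64 -> float64, writer optional; from price
  id: int32 -> int32, writer required; from id
  avatar: bytes -> bytes, writer required; from avatar
  meta.factor: float64 -> float64, writer required; from meta.factor
  meta.country: string -> string, writer required; from meta.country
  meta.retries: int64 -> int64, writer required; from meta.retries
  violation R1 at weight
  => backward: BREAKING (1)
forward on Order — v1 reading data written by v2:
  status: Role -> Role, writer optional; from status
  tags: map<string, float64> -> map<string, float64>, writer required; from tags
  meta: Audit -> Audit, writer optional; from meta
  price: float64 -> float64, writer optional; from price
  id: int32 -> int32, writer required; from id
  avatar: bytes -> bytes, writer required; from avatar
  weight (writer side), unknown to reader
  meta.factor: float64 -> float64, writer required; from meta.factor
  meta.country: string -> string, writer required; from meta.country
  meta.retries: int64 -> int64, writer required; from meta.retries
  nothing fires on Order: forward is COMPATIBLE
decoding the Order value with the v1 reader:
  status := "OWNER"
  tags := {}
  meta := null (not supplied -> null)
  price := 1.5
  id := 0
  avatar := 0x1A2B
  writer weight: unmatched, discarded
  => decoded: {"status": "OWNER", "tags": {}, "meta": null, "price": 1.5, "id": 0, "avatar": 0x1A2B}

backward: BREAKING [(weight, R1)]; forward: COMPATIBLE []; decoded: {"status": "OWNER", "tags": {}, "meta": null, "price": 1.5, "id": 0, "avatar": 0x1A2B}


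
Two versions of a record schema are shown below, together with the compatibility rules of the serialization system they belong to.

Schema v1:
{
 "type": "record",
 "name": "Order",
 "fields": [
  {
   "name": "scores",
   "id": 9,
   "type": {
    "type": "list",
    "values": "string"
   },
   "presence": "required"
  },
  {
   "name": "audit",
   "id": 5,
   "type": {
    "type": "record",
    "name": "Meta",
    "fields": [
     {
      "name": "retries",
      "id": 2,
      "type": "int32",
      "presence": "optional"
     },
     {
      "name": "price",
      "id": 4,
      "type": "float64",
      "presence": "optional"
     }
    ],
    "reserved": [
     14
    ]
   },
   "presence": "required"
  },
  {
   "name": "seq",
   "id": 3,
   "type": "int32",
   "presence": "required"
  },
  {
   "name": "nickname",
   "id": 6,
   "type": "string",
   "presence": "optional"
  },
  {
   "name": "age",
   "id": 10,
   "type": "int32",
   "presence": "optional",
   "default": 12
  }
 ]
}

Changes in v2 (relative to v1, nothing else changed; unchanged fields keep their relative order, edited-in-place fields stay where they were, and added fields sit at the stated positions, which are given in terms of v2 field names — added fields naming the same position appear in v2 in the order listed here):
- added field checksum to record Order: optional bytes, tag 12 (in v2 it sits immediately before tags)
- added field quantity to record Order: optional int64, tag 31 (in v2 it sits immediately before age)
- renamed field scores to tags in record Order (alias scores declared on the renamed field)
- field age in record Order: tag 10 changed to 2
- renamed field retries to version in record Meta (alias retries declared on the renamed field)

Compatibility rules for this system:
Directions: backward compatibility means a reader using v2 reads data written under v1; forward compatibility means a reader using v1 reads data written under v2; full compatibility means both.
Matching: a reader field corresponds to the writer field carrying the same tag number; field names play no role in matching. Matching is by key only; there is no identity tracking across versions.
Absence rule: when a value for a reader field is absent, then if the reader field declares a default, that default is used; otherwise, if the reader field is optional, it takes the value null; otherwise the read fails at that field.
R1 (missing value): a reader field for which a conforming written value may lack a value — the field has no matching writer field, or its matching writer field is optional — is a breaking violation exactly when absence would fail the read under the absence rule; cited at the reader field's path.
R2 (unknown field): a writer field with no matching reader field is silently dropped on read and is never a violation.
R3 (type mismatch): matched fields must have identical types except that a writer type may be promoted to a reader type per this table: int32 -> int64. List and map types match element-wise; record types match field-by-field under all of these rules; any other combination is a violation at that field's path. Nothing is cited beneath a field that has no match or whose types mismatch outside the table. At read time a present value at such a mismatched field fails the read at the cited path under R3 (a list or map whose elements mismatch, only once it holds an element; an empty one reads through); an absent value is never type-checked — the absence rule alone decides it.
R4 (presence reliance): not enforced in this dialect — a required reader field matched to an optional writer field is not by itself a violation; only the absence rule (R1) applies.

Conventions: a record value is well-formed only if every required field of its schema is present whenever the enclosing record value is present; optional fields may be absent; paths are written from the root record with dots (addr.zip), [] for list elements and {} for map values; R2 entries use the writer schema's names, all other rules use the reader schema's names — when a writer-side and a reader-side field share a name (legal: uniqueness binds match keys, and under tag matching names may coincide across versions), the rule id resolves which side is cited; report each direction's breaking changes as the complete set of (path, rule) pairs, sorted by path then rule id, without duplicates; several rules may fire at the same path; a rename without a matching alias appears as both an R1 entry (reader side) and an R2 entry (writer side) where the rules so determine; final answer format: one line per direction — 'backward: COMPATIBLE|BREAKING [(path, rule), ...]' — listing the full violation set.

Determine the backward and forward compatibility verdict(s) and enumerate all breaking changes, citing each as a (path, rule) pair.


backward: COMPATIBLE []; forward: COMPATIBLE []

in Order below, arrows point writer -> reader
backward for Order (reader v2, writer v1):
  no writer field matches reader checksum
  tags: paired with writer scores (list<string> -> list<string>; writer required)
  audit: paired with writer audit (Meta -> Meta; writer required)
  seq: paired with writer seq (int32 -> int32; writer required)
  nickname: paired with writer nickname (string -> string; writer optional)
  no writer field matches reader quantity
  no writer field matches reader age
  age (writer side), unknown to reader
  audit.version: paired with writer audit.retries (int32 -> int32; writer optional)
  audit.price: paired with writer audit.price (float64 -> float64; writer optional)
  nothing fires on Order: backward is COMPATIBLE
forward for Order (reader v1, writer v2):
  scores: paired with writer tags (list<string> -> list<string>; writer required)
  audit: paired with writer audit (Meta -> Meta; writer required)
  seq: paired with writer seq (int32 -> int32; writer required)
  nickname: paired with writer nickname (string -> string; writer optional)
  no writer field matches reader age
  checksum (writer side), unknown to reader
  quantity (writer side), unknown to reader
  age (writer side), unknown to reader
  audit.retries: paired with writer audit.version (int32 -> int32; writer optional)
  audit.price: paired with writer audit.price (float64 -> float64; writer optional)
  nothing fires on Order: forward is COMPATIBLE


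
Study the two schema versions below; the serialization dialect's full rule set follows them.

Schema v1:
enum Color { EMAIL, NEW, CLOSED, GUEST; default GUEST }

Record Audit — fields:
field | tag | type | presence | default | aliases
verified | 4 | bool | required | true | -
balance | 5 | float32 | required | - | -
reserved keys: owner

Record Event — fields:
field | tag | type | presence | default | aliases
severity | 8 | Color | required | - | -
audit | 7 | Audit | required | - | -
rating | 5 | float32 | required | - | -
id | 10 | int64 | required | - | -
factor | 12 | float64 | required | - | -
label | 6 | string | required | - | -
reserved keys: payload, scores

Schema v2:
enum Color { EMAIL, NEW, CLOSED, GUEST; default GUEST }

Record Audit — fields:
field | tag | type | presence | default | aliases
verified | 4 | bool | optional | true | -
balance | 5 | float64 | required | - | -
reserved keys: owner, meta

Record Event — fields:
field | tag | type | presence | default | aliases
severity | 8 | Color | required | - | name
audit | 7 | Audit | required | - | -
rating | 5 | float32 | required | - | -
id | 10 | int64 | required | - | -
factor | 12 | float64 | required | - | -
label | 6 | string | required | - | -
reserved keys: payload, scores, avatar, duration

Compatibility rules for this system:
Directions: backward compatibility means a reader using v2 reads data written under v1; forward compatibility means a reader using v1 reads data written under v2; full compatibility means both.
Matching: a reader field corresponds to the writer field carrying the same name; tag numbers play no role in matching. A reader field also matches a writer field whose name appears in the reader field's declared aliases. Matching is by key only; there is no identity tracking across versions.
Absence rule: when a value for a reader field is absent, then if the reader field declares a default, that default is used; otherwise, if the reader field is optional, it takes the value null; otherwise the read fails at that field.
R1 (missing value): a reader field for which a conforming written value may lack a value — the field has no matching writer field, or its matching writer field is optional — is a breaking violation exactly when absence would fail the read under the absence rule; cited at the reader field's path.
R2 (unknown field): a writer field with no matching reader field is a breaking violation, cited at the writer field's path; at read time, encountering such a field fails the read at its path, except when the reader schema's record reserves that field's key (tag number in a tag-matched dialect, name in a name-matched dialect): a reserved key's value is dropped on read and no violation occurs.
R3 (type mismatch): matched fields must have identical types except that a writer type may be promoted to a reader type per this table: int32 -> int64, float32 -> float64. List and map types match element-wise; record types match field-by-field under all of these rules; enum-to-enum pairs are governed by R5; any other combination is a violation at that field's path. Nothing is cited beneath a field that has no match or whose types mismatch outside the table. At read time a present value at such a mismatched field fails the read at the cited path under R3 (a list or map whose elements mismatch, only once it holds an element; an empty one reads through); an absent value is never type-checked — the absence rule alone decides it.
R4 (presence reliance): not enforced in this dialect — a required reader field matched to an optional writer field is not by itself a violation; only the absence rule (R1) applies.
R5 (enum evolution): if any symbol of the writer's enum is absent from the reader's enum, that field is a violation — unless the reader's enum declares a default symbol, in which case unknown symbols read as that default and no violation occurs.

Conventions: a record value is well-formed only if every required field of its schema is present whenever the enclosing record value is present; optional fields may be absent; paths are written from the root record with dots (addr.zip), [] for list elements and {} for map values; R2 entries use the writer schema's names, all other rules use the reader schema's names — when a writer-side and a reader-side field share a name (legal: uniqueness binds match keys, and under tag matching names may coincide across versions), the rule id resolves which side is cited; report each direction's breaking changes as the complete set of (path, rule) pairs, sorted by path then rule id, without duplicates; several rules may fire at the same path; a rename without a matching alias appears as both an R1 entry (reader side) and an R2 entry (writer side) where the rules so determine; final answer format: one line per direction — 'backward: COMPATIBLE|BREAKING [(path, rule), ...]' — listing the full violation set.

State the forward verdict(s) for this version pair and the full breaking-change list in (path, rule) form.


the writer's type comes first in each Event pair
forward for Event (reader v1, writer v2):
  writer required, Color -> Color: reader severity maps from writer severity
  writer required, Audit -> Audit: reader audit maps from writer audit
  writer required, float32 -> float32: reader rating maps from writer rating
  writer required, int64 -> int64: reader id maps from writer id
  writer required, float64 -> float64: reader factor maps from writer factor
  writer required, string -> string: reader label maps from writer label
  writer optional, bool -> bool: reader audit.verified maps from writer audit.verified
  writer required, float64 -> float32: reader audit.balance maps from writer audit.balance
  breaking: (audit.balance, R3)
  forward on Event therefore BREAKING (1)
diffs on Event not affecting the asked answer:
  field verified in record Audit: required changed to optional -> fires no rule on Event, leaving the asked answer as it is

forward: BREAKING [(audit.balance, R3)]


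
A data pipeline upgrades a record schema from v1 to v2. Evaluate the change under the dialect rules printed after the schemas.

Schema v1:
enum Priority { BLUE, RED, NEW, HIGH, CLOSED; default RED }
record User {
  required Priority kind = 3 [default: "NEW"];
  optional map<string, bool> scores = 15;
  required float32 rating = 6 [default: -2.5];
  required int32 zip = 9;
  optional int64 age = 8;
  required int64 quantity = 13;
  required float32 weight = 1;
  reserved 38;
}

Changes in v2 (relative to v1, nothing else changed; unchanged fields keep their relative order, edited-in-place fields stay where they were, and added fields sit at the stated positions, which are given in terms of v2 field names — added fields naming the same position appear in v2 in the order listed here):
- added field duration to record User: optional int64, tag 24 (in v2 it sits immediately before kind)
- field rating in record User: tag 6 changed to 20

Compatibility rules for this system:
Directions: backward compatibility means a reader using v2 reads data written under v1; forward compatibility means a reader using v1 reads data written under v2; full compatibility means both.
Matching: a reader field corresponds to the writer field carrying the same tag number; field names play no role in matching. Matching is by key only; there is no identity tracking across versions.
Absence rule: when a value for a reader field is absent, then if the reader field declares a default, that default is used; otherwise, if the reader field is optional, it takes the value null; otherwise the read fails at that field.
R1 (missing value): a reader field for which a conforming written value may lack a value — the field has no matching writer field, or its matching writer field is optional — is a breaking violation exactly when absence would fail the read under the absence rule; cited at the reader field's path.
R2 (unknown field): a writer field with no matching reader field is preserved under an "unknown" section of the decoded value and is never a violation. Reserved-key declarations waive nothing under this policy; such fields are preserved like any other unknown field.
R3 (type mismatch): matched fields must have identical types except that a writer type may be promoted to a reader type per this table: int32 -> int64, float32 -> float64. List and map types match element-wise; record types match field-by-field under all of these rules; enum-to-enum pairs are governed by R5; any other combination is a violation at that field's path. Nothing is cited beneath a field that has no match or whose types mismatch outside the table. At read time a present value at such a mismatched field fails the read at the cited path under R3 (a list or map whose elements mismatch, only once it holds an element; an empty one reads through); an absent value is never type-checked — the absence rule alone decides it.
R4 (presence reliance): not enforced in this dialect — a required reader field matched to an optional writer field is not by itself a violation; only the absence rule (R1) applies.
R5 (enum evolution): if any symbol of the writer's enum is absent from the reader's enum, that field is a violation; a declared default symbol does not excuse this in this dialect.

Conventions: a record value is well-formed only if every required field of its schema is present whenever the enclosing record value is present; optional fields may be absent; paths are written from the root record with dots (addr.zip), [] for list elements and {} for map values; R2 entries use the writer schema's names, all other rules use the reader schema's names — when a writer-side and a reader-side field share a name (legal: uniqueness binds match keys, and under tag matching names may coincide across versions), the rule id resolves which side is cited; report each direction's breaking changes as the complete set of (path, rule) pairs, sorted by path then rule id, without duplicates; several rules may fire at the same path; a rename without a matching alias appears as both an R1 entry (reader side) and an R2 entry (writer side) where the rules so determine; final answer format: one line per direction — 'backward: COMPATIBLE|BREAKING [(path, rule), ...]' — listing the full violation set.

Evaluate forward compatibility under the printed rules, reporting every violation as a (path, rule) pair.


forward: COMPATIBLE []

the writer's type comes first in each User pair
forward analysis of User with v1 as reader and v2 as writer:
  kind: Priority -> Priority, writer required; from kind
  scores: map<string, bool> -> map<string, bool>, writer optional; from scores
  no writer field matches reader rating
  zip: int32 -> int32, writer required; from zip
  age: int64 -> int64, writer optional; from age
  quantity: int64 -> int64, writer required; from quantity
  weight: float32 -> float32, writer required; from weight
  leftover writer field: duration
  leftover writer field: rating
  nothing fires on User: forward is COMPATIBLE
diffs on User not affecting the asked answer:
  added field duration to record User: optional int64, tag 24 (in v2 it sits immediately before kind) -> inert for the asked User verdict: nothing fires
  field rating in record User: tag 6 changed to 20 -> inert for the asked User verdict: nothing fires


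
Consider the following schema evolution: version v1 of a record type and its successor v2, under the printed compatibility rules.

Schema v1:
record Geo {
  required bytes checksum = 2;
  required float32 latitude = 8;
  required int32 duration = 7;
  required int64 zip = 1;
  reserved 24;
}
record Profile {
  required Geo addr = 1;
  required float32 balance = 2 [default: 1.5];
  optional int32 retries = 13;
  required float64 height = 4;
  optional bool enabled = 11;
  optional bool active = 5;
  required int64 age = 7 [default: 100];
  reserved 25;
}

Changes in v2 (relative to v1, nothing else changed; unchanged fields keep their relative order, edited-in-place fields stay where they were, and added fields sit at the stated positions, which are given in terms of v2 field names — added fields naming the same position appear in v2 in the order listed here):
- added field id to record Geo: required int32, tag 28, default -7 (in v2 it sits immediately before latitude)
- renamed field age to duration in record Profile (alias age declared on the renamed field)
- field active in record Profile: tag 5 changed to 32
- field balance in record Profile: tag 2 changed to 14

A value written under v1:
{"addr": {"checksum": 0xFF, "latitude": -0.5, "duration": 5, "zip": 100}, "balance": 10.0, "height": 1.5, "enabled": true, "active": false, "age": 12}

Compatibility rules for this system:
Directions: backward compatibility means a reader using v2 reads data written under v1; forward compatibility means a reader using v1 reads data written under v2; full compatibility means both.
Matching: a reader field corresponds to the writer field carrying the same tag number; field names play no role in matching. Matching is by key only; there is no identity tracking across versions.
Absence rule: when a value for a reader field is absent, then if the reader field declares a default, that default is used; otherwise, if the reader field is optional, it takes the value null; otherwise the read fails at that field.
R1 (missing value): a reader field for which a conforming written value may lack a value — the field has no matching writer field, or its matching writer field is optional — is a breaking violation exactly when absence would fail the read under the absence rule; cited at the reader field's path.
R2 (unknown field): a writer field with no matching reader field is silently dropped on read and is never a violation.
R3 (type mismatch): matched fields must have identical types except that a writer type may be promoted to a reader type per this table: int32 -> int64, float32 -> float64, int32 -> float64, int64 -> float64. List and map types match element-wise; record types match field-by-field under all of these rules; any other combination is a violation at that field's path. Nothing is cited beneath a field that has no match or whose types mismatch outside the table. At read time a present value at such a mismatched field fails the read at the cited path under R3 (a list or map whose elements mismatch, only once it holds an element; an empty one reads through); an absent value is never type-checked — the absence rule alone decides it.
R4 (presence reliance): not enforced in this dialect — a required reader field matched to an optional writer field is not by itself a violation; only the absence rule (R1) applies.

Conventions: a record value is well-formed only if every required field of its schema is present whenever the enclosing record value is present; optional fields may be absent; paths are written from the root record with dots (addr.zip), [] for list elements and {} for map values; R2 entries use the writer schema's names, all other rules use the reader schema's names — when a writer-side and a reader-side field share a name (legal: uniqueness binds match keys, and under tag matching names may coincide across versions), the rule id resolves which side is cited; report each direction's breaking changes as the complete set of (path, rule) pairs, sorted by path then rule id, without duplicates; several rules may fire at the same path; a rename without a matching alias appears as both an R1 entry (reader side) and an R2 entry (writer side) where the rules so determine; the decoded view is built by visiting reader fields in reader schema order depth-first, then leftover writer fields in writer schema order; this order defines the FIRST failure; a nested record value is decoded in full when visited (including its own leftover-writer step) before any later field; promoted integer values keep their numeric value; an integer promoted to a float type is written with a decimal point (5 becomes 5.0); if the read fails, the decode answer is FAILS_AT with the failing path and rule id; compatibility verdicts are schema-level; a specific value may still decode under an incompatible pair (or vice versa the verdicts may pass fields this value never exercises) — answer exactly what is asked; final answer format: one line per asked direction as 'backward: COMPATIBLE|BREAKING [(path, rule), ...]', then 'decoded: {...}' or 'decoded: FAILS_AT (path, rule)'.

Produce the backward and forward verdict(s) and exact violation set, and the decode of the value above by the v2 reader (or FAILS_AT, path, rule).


arrows below run writer -> reader for Profile
checking backward for Profile: reader v2 against writer v1:
  Geo -> Geo, writer required: addr aligns to addr
  balance: no writer match
  int32 -> int32, writer optional: retries aligns to retries
  float64 -> float64, writer required: height aligns to height
  bool -> bool, writer optional: enabled aligns to enabled
  active: no writer match
  int64 -> int64, writer required: duration aligns to age
  writer balance: unknown to reader
  writer active: unknown to reader
  bytes -> bytes, writer required: addr.checksum aligns to addr.checksum
  addr.id: no writer match
  float32 -> float32, writer required: addr.latitude aligns to addr.latitude
  int32 -> int32, writer required: addr.duration aligns to addr.duration
  int64 -> int64, writer required: addr.zip aligns to addr.zip
  => backward verdict for Profile: COMPATIBLE, no violations
checking forward for Profile: reader v1 against writer v2:
  Geo -> Geo, writer required: addr aligns to addr
  balance: no writer match
  int32 -> int32, writer optional: retries aligns to retries
  float64 -> float64, writer required: height aligns to height
  bool -> bool, writer optional: enabled aligns to enabled
  active: no writer match
  int64 -> int64, writer required: age aligns to duration
  writer balance: unknown to reader
  writer active: unknown to reader
  bytes -> bytes, writer required: addr.checksum aligns to addr.checksum
  float32 -> float32, writer required: addr.latitude aligns to addr.latitude
  int32 -> int32, writer required: addr.duration aligns to addr.duration
  int64 -> int64, writer required: addr.zip aligns to addr.zip
  writer addr.id: unknown to reader
  => forward verdict for Profile: COMPATIBLE, no violations
decode walk for Profile under reader schema v2:
  addr.checksum := 0xFF
  addr.id := -7 (absent -> default)
  addr.latitude := -0.5
  addr.duration := 5
  addr.zip := 100
  balance := 1.5 (absent -> default)
  retries := null (absent, optional -> null)
  height := 1.5
  enabled := true
  active := null (absent, optional -> null)
  duration := 12 (from writer age)
  writer balance: unknown -> dropped
  writer active: unknown -> dropped
  => decoded: {"addr": {"checksum": 0xFF, "id": -7, "latitude": -0.5, "duration": 5, "zip": 100}, "balance": 1.5, "retries": null, "height": 1.5, "enabled": true, "active": null, "duration": 12}

backward: COMPATIBLE []; forward: COMPATIBLE []; decoded: {"addr": {"checksum": 0xFF, "id": -7, "latitude": -0.5, "duration": 5, "zip": 100}, "balance": 1.5, "retries": null, "height": 1.5, "enabled": true, "active": null, "duration": 12}


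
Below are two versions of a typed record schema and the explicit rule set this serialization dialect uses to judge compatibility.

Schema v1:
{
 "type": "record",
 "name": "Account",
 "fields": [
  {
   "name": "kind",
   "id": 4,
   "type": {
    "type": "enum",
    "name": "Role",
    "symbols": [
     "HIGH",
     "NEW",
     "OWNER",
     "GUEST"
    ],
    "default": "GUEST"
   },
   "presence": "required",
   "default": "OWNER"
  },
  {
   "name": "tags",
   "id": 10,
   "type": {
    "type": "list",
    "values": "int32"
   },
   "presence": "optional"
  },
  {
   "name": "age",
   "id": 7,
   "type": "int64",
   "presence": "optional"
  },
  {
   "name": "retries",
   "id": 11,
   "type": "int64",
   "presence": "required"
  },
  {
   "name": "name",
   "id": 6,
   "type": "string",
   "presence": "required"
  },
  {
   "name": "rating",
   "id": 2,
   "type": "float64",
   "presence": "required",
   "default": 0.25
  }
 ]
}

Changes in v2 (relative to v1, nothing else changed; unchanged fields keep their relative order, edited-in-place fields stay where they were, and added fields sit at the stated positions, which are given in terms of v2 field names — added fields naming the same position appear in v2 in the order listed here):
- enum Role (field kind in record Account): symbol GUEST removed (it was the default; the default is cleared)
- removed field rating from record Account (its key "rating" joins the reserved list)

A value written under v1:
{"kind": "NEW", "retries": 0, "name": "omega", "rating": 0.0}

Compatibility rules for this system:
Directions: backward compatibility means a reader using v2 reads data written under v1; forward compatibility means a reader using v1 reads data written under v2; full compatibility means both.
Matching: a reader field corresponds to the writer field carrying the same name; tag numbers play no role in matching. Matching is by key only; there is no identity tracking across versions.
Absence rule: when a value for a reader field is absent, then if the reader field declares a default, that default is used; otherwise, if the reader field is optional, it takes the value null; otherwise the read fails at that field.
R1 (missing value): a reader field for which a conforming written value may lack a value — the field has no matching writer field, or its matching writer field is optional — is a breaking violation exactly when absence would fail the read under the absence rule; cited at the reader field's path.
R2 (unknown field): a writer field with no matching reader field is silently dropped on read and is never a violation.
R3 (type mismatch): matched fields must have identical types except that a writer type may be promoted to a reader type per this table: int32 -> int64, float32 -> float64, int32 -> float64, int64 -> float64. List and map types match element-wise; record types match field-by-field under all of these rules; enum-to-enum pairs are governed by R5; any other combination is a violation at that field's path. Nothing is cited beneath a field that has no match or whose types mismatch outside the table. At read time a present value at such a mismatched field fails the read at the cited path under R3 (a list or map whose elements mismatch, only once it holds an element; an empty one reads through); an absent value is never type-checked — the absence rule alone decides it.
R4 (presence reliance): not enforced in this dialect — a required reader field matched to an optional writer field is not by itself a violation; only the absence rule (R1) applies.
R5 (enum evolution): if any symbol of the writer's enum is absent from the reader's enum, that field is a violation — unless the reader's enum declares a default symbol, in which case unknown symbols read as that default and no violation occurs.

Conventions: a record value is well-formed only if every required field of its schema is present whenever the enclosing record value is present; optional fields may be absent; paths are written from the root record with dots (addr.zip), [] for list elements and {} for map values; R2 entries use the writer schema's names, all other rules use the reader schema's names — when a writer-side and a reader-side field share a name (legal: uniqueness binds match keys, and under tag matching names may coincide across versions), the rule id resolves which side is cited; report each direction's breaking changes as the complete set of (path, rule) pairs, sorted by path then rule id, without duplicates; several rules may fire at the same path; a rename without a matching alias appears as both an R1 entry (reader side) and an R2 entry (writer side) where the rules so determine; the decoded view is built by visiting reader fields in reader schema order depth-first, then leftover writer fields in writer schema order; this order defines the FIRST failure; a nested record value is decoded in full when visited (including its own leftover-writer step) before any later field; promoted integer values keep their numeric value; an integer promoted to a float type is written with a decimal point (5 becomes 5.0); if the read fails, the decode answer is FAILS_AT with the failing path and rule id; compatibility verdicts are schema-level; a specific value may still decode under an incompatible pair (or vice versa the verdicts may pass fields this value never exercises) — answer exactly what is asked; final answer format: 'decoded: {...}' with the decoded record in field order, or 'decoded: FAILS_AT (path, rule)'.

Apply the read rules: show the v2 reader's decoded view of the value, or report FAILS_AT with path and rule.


in Account below, arrows point writer -> reader
migrating the Account value to v2:
  kind := "NEW"
  tags := null (absent, optional -> null)
  age := null (absent, optional -> null)
  retries := 0
  name := "omega"
  writer rating: unknown -> dropped
  => decoded: {"kind": "NEW", "tags": null, "age": null, "retries": 0, "name": "omega"}
ruling out the remaining Account differences:
  enum Role (field kind in record Account): symbol GUEST removed (it was the default; the default is cleared) -> matters for Account compatibility verdicts, not for this value's decode

decoded: {"kind": "NEW", "tags": null, "age": null, "retries": 0, "name": "omega"}


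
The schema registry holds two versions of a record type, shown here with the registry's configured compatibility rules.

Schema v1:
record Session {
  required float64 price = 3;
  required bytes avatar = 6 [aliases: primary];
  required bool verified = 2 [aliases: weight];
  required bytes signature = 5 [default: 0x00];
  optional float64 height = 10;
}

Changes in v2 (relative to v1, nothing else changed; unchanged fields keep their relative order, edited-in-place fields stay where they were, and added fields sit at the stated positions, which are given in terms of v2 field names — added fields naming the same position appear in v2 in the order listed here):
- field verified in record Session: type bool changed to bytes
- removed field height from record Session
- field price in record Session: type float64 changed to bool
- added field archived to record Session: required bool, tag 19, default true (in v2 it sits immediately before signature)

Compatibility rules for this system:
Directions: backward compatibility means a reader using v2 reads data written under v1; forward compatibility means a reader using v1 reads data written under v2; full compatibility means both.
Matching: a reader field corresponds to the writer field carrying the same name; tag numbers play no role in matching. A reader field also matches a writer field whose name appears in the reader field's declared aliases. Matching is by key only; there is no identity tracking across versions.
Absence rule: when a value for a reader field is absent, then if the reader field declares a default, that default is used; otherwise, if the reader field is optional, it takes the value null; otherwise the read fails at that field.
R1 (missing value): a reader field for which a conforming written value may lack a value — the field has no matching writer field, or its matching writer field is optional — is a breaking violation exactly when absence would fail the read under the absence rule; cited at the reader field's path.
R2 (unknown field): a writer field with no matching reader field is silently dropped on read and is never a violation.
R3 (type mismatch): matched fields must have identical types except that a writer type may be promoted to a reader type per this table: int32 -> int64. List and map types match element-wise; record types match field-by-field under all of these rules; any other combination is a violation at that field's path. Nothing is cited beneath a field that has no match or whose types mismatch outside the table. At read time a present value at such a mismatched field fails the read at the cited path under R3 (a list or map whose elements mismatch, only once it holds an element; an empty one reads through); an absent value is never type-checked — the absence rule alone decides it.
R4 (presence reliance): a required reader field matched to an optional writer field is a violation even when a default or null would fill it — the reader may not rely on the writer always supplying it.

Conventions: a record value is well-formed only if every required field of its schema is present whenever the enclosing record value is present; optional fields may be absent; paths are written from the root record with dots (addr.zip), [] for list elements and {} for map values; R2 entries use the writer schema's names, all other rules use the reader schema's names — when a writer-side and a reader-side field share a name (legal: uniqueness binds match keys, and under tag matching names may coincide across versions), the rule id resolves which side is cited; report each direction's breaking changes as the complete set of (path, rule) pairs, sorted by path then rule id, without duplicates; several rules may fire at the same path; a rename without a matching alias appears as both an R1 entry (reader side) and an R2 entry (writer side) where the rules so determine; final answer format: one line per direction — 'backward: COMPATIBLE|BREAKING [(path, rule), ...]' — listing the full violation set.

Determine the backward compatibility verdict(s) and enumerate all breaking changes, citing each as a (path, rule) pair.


in Session below, arrows point writer -> reader
backward pass over Session, reader schema v2, writer schema v1:
  writer required, float64 -> bool: reader price maps from writer price
  writer required, bytes -> bytes: reader avatar maps from writer avatar
  writer required, bool -> bytes: reader verified maps from writer verified
  archived: no writer-side match
  writer required, bytes -> bytes: reader signature maps from writer signature
  height (writer side), unknown to reader
  rule R3 violated at price
  rule R3 violated at verified
  backward on Session therefore BREAKING (2)
diffs on Session not affecting the asked answer:
  removed field height from record Session -> inert for the asked Session verdict: nothing fires
  added field archived to record Session: required bool, tag 19, default true (in v2 it sits immediately before signature) -> inert for the asked Session verdict: nothing fires

backward: BREAKING [(price, R3), (verified, R3)]
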